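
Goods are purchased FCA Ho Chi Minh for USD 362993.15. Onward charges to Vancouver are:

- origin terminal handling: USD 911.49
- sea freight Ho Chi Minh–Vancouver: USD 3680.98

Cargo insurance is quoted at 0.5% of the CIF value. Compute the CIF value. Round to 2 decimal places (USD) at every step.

Let C be the CIF value. C = FCA price + pre-shipment costs + freight + 0.5% × C
C − 0.5% × C = 362993.15 + 911.49 + 3680.98
0.995 × C = 367585.62
C = 367585.62 / 0.995 = 369432.78
Insurance premium = 0.5% × 369432.78 = 1847.16

CIF value: USD 369432.78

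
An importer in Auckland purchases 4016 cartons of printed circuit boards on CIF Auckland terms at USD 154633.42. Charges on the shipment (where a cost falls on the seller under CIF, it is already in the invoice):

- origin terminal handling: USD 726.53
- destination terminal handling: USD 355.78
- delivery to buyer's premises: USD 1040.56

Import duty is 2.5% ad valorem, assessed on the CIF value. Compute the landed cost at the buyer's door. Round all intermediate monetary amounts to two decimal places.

CIF: the seller pays costs through ocean freight and marine insurance to the destination port.
Already in the invoice (seller's account under CIF): origin terminal — exclude.
The CIF price already equals the CIF value: 154633.42
Import duty = 154633.42 × 2.5% = 3865.84
Buyer bears: destination terminal 355.78 + delivery 1040.56 + duty 3865.84 = 5262.18
Landed cost = invoice 154633.42 + 5262.18 = 159895.60

Total landed cost: USD 159895.60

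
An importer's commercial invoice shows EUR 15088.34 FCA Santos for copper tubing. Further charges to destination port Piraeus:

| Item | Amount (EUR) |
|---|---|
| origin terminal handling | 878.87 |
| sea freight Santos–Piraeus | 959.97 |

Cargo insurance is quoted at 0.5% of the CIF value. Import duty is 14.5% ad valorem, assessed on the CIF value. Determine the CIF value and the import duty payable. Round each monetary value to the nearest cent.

CIF value: EUR 17012.24; import duty: EUR 2466.77

Let C be the CIF value. C = FCA price + pre-shipment costs + freight + 0.5% × C
C − 0.5% × C = 15088.34 + 878.87 + 959.97
0.995 × C = 16927.18
C = 16927.18 / 0.995 = 17012.24
Insurance premium = 0.5% × 17012.24 = 85.06
Import duty = 17012.24 × 14.5% = 2466.77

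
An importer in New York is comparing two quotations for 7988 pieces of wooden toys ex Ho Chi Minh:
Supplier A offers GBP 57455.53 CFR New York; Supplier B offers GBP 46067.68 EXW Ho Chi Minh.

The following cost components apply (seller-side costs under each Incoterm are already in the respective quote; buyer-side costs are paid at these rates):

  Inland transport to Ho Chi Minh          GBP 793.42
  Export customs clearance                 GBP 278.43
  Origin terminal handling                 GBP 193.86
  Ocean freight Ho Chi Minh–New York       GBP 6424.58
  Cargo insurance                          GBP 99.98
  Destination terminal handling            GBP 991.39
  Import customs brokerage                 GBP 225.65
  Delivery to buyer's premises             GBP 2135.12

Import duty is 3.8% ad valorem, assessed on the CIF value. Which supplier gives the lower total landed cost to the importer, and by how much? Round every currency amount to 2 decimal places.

Supplier A (CFR):
CIF value = CFR price + insurance = 57455.53 + 99.98 = 57555.51
Import duty = 57555.51 × 3.8% = 2187.11
Buyer bears (A): 99.98 + 991.39 + 225.65 + 2135.12 = 3452.14
Landed cost (A) = invoice 57455.53 + 3452.14 + duty 2187.11 = 63094.78
Supplier B (EXW):
CIF value = EXW price + inland to port + export clearance + origin terminal + freight + insurance = 46067.68 + 793.42 + 278.43 + 193.86 + 6424.58 + 99.98 = 53857.95
Import duty = 53857.95 × 3.8% = 2046.60
Buyer bears (B): 793.42 + 278.43 + 193.86 + 6424.58 + 99.98 + 991.39 + 225.65 + 2135.12 = 11142.43
Landed cost (B) = invoice 46067.68 + 11142.43 + duty 2046.60 = 59256.71
Difference = |63094.78 − 59256.71| = 3838.07

Supplier B is cheaper by GBP 3838.07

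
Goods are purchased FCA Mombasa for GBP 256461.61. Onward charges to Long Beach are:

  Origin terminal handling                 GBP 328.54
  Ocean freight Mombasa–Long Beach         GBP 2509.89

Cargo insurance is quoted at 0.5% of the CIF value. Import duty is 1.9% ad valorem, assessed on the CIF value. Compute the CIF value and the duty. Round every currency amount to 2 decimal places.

CIF value: GBP 260603.06; import duty: GBP 4951.46

Let C be the CIF value. C = FCA price + pre-shipment costs + freight + 0.5% × C
C − 0.5% × C = 256461.61 + 328.54 + 2509.89
0.995 × C = 259300.04
C = 259300.04 / 0.995 = 260603.06
Insurance premium = 0.5% × 260603.06 = 1303.02
Import duty = 260603.06 × 1.9% = 4951.46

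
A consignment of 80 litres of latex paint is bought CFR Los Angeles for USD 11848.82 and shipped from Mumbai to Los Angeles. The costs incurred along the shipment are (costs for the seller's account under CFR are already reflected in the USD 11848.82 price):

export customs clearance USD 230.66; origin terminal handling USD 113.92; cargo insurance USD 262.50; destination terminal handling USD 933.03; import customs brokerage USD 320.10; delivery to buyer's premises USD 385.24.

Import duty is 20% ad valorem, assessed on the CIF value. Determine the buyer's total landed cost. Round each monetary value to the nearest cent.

Total landed cost: USD 16171.95

CFR: the seller pays costs through ocean freight to the destination port, but not insurance.
Already in the invoice (seller's account under CFR): export clearance, origin terminal — exclude.
CIF value = CFR price + insurance = 11848.82 + 262.50 = 12111.32
Import duty = 12111.32 × 20% = 2422.26
Buyer bears: insurance 262.50 + destination terminal 933.03 + brokerage 320.10 + delivery 385.24 + duty 2422.26 = 4323.13
Landed cost = invoice 11848.82 + 4323.13 = 16171.95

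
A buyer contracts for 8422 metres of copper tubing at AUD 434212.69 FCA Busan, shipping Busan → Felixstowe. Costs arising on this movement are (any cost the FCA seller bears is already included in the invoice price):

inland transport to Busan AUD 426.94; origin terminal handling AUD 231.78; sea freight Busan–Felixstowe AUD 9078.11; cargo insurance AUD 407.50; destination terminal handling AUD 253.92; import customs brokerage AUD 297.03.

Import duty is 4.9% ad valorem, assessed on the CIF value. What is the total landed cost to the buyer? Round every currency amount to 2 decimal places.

Total landed cost: AUD 466233.60

FCA: the seller delivers export-cleared goods to the carrier; the buyer bears costs from that point.
Already in the invoice (seller's account under FCA): inland to port — exclude.
CIF value = FCA price + origin terminal + freight + insurance = 434212.69 + 231.78 + 9078.11 + 407.50 = 443930.08
Import duty = 443930.08 × 4.9% = 21752.57
Buyer bears: origin terminal 231.78 + freight 9078.11 + insurance 407.50 + destination terminal 253.92 + brokerage 297.03 + duty 21752.57 = 32020.91
Landed cost = invoice 434212.69 + 32020.91 = 466233.60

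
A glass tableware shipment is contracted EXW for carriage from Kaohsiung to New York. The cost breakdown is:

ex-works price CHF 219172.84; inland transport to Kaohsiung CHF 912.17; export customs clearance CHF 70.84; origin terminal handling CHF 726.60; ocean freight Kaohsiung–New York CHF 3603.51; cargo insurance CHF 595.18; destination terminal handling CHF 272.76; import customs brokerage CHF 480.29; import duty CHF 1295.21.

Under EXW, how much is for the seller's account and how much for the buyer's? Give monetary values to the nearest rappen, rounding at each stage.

Seller: CHF 219172.84; buyer: CHF 7956.56

EXW: the seller makes goods available at their premises; the buyer bears all onward costs.
Seller's account: goods 219172.84 = 219172.84
Buyer's account: inland to port 912.17 + export clearance 70.84 + origin terminal 726.60 + freight 3603.51 + insurance 595.18 + destination terminal 272.76 + brokerage 480.29 + duty 1295.21 = 7956.56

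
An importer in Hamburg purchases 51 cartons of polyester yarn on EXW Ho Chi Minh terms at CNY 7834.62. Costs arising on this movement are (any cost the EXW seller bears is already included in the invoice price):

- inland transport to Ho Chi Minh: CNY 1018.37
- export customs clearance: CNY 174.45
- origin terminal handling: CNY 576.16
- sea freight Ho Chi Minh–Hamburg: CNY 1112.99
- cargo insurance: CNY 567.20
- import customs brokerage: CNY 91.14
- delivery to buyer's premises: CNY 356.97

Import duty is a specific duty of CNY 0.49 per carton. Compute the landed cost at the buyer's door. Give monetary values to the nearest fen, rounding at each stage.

EXW: the seller makes goods available at their premises; the buyer bears all onward costs.
CIF value = EXW price + inland to port + export clearance + origin terminal + freight + insurance = 7834.62 + 1018.37 + 174.45 + 576.16 + 1112.99 + 567.20 = 11283.79
Import duty = 51 × 0.49 = 24.99
Buyer bears: inland to port 1018.37 + export clearance 174.45 + origin terminal 576.16 + freight 1112.99 + insurance 567.20 + brokerage 91.14 + delivery 356.97 + duty 24.99 = 3922.27
Landed cost = invoice 7834.62 + 3922.27 = 11756.89

Total landed cost: CNY 11756.89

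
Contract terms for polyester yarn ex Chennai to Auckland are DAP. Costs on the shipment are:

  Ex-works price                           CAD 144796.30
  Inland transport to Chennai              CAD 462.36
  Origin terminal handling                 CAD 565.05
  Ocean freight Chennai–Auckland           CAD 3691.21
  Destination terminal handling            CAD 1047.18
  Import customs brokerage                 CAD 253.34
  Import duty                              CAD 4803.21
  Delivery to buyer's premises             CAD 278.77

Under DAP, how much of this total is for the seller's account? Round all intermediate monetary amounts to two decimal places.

Seller's account: CAD 150840.87

DAP: the seller bears all costs to the named destination except import duty and clearance.
Seller's account: goods 144796.30 + inland to port 462.36 + origin terminal 565.05 + freight 3691.21 + destination terminal 1047.18 + delivery 278.77 = 150840.87
Buyer's account: brokerage 253.34 + duty 4803.21 = 5056.55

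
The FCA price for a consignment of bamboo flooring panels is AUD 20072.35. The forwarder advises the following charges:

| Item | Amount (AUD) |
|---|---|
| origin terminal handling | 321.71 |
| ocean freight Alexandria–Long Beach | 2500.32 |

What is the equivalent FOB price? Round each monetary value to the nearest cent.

FOB price: AUD 20394.06

Not relevant to the conversion: freight — on the buyer under both terms; not part of either seller's price.
From FCA to FOB, the seller additionally bears: origin terminal.
FOB price = 20072.35 + 321.71 = 20394.06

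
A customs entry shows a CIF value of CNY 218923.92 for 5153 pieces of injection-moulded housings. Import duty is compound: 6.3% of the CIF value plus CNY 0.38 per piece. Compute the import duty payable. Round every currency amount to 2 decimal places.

Ad valorem component: 218923.92 × 6.3% = 13792.21
Specific component: 5153 × 0.38 = 1958.14
Import duty = 13792.21 + 1958.14 = 15750.35

Import duty: CNY 15750.35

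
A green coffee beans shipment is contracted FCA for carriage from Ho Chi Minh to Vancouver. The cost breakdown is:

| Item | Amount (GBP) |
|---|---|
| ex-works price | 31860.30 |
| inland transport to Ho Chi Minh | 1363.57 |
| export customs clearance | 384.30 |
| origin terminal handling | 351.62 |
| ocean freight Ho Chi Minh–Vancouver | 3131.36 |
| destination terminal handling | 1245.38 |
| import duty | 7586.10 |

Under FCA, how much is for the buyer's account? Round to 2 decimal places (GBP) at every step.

Buyer's account: GBP 12314.46

FCA: the seller delivers export-cleared goods to the carrier; the buyer bears costs from that point.
Seller's account: goods 31860.30 + inland to port 1363.57 + export clearance 384.30 = 33608.17
Buyer's account: origin terminal 351.62 + freight 3131.36 + destination terminal 1245.38 + duty 7586.10 = 12314.46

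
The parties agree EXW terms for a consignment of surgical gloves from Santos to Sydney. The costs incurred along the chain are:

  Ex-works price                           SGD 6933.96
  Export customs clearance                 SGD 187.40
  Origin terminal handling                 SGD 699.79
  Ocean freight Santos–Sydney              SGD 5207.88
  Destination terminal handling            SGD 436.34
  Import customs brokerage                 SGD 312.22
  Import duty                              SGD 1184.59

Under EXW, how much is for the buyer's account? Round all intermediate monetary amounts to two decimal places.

EXW: the seller makes goods available at their premises; the buyer bears all onward costs.
Seller's account: goods 6933.96 = 6933.96
Buyer's account: export clearance 187.40 + origin terminal 699.79 + freight 5207.88 + destination terminal 436.34 + brokerage 312.22 + duty 1184.59 = 8028.22

Buyer's account: SGD 8028.22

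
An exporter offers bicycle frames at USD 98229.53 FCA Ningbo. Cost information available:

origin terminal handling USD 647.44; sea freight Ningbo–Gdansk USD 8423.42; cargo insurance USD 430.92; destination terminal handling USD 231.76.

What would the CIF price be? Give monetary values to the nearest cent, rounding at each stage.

Not relevant to the conversion: destination terminal — on the buyer under both terms; not part of either seller's price.
From FCA to CIF, the seller additionally bears: origin terminal, freight, insurance.
CIF price = 98229.53 + 647.44 + 8423.42 + 430.92 = 107731.31

CIF price: USD 107731.31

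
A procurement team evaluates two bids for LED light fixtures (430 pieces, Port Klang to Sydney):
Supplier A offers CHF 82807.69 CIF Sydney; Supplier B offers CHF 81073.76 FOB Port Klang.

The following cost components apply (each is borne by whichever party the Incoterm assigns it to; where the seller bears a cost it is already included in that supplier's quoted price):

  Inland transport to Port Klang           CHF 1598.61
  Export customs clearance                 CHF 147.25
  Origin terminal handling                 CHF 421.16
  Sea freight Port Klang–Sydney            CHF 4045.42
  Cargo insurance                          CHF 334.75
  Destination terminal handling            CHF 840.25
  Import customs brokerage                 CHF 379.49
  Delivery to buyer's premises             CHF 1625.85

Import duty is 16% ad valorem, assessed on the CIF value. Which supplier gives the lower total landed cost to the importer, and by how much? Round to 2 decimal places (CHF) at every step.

Supplier A (CIF):
The CIF price already equals the CIF value: 82807.69
Import duty = 82807.69 × 16% = 13249.23
Buyer bears (A): 840.25 + 379.49 + 1625.85 = 2845.59
Landed cost (A) = invoice 82807.69 + 2845.59 + duty 13249.23 = 98902.51
Supplier B (FOB):
CIF value = FOB price + freight + insurance = 81073.76 + 4045.42 + 334.75 = 85453.93
Import duty = 85453.93 × 16% = 13672.63
Buyer bears (B): 4045.42 + 334.75 + 840.25 + 379.49 + 1625.85 = 7225.76
Landed cost (B) = invoice 81073.76 + 7225.76 + duty 13672.63 = 101972.15
Difference = |98902.51 − 101972.15| = 3069.64

Supplier A is cheaper by CHF 3069.64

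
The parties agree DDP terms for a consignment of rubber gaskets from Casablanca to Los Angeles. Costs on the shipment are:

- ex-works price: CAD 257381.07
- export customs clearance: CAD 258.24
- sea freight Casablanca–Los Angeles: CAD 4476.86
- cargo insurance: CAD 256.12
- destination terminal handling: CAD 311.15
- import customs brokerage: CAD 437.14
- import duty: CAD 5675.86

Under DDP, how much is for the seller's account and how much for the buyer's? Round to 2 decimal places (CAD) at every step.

Seller: CAD 268796.44; buyer: CAD 0.00

DDP: the seller bears all costs including import duty.
Seller's account: goods 257381.07 + export clearance 258.24 + freight 4476.86 + insurance 256.12 + destination terminal 311.15 + brokerage 437.14 + duty 5675.86 = 268796.44
Buyer's account: 0.00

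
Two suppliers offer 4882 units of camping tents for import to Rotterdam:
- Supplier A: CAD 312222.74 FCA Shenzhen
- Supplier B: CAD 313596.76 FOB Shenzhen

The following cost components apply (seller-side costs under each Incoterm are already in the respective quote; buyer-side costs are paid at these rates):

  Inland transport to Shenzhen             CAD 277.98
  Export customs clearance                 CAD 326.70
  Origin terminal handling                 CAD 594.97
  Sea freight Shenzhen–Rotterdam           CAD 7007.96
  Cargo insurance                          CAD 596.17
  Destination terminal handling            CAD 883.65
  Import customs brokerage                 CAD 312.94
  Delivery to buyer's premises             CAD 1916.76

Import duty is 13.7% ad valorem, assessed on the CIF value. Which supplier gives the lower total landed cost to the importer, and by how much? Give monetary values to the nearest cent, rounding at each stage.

Supplier A (FCA):
CIF value = FCA price + origin terminal + freight + insurance = 312222.74 + 594.97 + 7007.96 + 596.17 = 320421.84
Import duty = 320421.84 × 13.7% = 43897.79
Buyer bears (A): 594.97 + 7007.96 + 596.17 + 883.65 + 312.94 + 1916.76 = 11312.45
Landed cost (A) = invoice 312222.74 + 11312.45 + duty 43897.79 = 367432.98
Supplier B (FOB):
CIF value = FOB price + freight + insurance = 313596.76 + 7007.96 + 596.17 = 321200.89
Import duty = 321200.89 × 13.7% = 44004.52
Buyer bears (B): 7007.96 + 596.17 + 883.65 + 312.94 + 1916.76 = 10717.48
Landed cost (B) = invoice 313596.76 + 10717.48 + duty 44004.52 = 368318.76
Difference = |367432.98 − 368318.76| = 885.78

Supplier A is cheaper by CAD 885.78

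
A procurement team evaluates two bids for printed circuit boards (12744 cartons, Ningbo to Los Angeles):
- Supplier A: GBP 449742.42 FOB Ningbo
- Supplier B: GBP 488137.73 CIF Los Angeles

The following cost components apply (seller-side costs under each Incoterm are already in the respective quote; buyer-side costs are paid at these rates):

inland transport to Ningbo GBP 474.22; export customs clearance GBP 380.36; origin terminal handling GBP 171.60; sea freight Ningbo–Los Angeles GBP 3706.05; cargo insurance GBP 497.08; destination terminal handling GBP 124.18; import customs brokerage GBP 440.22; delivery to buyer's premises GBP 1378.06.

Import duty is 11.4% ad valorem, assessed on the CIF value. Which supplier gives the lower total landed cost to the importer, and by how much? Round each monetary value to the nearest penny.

Supplier A (FOB):
CIF value = FOB price + freight + insurance = 449742.42 + 3706.05 + 497.08 = 453945.55
Import duty = 453945.55 × 11.4% = 51749.79
Buyer bears (A): 3706.05 + 497.08 + 124.18 + 440.22 + 1378.06 = 6145.59
Landed cost (A) = invoice 449742.42 + 6145.59 + duty 51749.79 = 507637.80
Supplier B (CIF):
The CIF price already equals the CIF value: 488137.73
Import duty = 488137.73 × 11.4% = 55647.70
Buyer bears (B): 124.18 + 440.22 + 1378.06 = 1942.46
Landed cost (B) = invoice 488137.73 + 1942.46 + duty 55647.70 = 545727.89
Difference = |507637.80 − 545727.89| = 38090.09

Supplier A is cheaper by GBP 38090.09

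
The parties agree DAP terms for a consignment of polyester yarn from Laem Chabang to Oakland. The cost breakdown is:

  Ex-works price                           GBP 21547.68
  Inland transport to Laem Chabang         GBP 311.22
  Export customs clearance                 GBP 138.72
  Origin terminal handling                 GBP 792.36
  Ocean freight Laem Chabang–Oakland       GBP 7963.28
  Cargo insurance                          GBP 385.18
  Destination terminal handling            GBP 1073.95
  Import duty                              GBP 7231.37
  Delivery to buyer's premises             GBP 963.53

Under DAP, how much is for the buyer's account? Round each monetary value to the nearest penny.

DAP: the seller bears all costs to the named destination except import duty and clearance.
Seller's account: goods 21547.68 + inland to port 311.22 + export clearance 138.72 + origin terminal 792.36 + freight 7963.28 + insurance 385.18 + destination terminal 1073.95 + delivery 963.53 = 33175.92
Buyer's account: duty 7231.37 = 7231.37

Buyer's account: GBP 7231.37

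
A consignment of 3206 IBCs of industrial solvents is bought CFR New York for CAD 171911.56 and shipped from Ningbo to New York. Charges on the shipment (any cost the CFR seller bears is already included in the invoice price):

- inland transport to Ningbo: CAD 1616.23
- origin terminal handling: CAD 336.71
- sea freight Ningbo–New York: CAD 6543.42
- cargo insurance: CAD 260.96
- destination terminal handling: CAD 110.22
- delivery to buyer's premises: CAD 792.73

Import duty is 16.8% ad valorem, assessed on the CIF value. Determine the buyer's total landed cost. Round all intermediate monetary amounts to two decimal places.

Total landed cost: CAD 202000.45

CFR: the seller pays costs through ocean freight to the destination port, but not insurance.
Already in the invoice (seller's account under CFR): inland to port, origin terminal, freight — exclude.
CIF value = CFR price + insurance = 171911.56 + 260.96 = 172172.52
Import duty = 172172.52 × 16.8% = 28924.98
Buyer bears: insurance 260.96 + destination terminal 110.22 + delivery 792.73 + duty 28924.98 = 30088.89
Landed cost = invoice 171911.56 + 30088.89 = 202000.45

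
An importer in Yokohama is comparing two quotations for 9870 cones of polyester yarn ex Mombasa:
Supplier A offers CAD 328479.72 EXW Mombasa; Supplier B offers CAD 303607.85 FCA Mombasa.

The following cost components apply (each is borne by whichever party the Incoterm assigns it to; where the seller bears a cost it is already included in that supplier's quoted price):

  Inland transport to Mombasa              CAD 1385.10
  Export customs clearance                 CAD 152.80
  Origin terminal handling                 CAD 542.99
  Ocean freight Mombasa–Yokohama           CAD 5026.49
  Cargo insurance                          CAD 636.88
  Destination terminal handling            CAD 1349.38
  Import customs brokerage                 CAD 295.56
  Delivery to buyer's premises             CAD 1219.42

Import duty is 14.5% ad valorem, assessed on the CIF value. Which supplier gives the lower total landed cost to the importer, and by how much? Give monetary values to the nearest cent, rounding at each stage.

Supplier A (EXW):
CIF value = EXW price + inland to port + export clearance + origin terminal + freight + insurance = 328479.72 + 1385.10 + 152.80 + 542.99 + 5026.49 + 636.88 = 336223.98
Import duty = 336223.98 × 14.5% = 48752.48
Buyer bears (A): 1385.10 + 152.80 + 542.99 + 5026.49 + 636.88 + 1349.38 + 295.56 + 1219.42 = 10608.62
Landed cost (A) = invoice 328479.72 + 10608.62 + duty 48752.48 = 387840.82
Supplier B (FCA):
CIF value = FCA price + origin terminal + freight + insurance = 303607.85 + 542.99 + 5026.49 + 636.88 = 309814.21
Import duty = 309814.21 × 14.5% = 44923.06
Buyer bears (B): 542.99 + 5026.49 + 636.88 + 1349.38 + 295.56 + 1219.42 = 9070.72
Landed cost (B) = invoice 303607.85 + 9070.72 + duty 44923.06 = 357601.63
Difference = |387840.82 − 357601.63| = 30239.19

Supplier B is cheaper by CAD 30239.19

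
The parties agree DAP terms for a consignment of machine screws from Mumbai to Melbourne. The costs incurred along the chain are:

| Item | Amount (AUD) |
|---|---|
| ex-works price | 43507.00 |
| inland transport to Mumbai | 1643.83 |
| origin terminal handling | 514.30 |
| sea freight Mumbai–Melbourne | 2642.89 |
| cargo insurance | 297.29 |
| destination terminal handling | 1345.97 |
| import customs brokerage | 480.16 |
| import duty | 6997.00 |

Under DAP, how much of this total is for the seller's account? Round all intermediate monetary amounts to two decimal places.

DAP: the seller bears all costs to the named destination except import duty and clearance.
Seller's account: goods 43507.00 + inland to port 1643.83 + origin terminal 514.30 + freight 2642.89 + insurance 297.29 + destination terminal 1345.97 = 49951.28
Buyer's account: brokerage 480.16 + duty 6997.00 = 7477.16

Seller's account: AUD 49951.28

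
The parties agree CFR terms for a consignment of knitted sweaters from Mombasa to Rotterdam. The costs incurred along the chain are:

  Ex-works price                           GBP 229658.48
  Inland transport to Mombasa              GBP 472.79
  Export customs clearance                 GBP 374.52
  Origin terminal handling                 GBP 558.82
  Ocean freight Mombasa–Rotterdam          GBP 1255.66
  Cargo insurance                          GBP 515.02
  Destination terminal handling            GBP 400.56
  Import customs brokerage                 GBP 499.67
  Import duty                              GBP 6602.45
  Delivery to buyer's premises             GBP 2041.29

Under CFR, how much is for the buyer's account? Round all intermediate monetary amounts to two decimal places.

CFR: the seller pays costs through ocean freight to the destination port, but not insurance.
Seller's account: goods 229658.48 + inland to port 472.79 + export clearance 374.52 + origin terminal 558.82 + freight 1255.66 = 232320.27
Buyer's account: insurance 515.02 + destination terminal 400.56 + brokerage 499.67 + duty 6602.45 + delivery 2041.29 = 10058.99

Buyer's account: GBP 10058.99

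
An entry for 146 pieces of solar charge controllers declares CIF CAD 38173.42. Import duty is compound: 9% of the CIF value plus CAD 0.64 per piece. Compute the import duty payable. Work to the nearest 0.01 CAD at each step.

Import duty: CAD 3529.05

Ad valorem component: 38173.42 × 9% = 3435.61
Specific component: 146 × 0.64 = 93.44
Import duty = 3435.61 + 93.44 = 3529.05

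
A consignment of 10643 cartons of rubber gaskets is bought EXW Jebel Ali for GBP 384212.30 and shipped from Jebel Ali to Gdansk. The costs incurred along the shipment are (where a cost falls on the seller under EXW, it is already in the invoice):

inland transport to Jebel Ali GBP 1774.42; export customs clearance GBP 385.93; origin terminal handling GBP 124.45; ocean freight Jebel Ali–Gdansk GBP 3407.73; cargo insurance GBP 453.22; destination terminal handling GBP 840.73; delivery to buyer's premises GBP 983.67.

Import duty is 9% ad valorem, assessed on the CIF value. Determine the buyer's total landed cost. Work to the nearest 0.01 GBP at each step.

Total landed cost: GBP 427314.67

EXW: the seller makes goods available at their premises; the buyer bears all onward costs.
CIF value = EXW price + inland to port + export clearance + origin terminal + freight + insurance = 384212.30 + 1774.42 + 385.93 + 124.45 + 3407.73 + 453.22 = 390358.05
Import duty = 390358.05 × 9% = 35132.22
Buyer bears: inland to port 1774.42 + export clearance 385.93 + origin terminal 124.45 + freight 3407.73 + insurance 453.22 + destination terminal 840.73 + delivery 983.67 + duty 35132.22 = 43102.37
Landed cost = invoice 384212.30 + 43102.37 = 427314.67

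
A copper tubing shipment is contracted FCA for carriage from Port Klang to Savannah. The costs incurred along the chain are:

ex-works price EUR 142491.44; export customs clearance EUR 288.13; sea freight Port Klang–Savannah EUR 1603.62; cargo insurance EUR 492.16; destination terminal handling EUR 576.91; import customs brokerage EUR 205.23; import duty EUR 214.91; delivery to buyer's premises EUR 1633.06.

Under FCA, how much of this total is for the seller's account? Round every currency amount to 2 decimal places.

FCA: the seller delivers export-cleared goods to the carrier; the buyer bears costs from that point.
Seller's account: goods 142491.44 + export clearance 288.13 = 142779.57
Buyer's account: freight 1603.62 + insurance 492.16 + destination terminal 576.91 + brokerage 205.23 + duty 214.91 + delivery 1633.06 = 4725.89

Seller's account: EUR 142779.57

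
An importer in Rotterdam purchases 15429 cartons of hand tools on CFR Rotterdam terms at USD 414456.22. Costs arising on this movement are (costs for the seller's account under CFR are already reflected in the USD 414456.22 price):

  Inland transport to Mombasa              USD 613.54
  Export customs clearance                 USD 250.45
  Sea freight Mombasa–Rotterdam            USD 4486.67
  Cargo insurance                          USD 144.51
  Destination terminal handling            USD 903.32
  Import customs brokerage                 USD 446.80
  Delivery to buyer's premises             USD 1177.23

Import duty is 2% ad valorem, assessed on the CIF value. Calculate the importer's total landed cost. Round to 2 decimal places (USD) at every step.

CFR: the seller pays costs through ocean freight to the destination port, but not insurance.
Already in the invoice (seller's account under CFR): inland to port, export clearance, freight — exclude.
CIF value = CFR price + insurance = 414456.22 + 144.51 = 414600.73
Import duty = 414600.73 × 2% = 8292.01
Buyer bears: insurance 144.51 + destination terminal 903.32 + brokerage 446.80 + delivery 1177.23 + duty 8292.01 = 10963.87
Landed cost = invoice 414456.22 + 10963.87 = 425420.09

Total landed cost: USD 425420.09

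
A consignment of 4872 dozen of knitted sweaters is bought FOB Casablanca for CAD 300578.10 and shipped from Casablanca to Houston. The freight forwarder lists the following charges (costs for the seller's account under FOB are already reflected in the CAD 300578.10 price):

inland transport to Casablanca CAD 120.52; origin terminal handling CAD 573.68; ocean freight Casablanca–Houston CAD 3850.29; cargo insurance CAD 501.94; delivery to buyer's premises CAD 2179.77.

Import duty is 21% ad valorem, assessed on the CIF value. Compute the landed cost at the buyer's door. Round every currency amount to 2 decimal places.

Total landed cost: CAD 371145.47

FOB: the seller bears costs until goods are on board at the origin port; the buyer bears freight, insurance and all costs thereafter.
Already in the invoice (seller's account under FOB): inland to port, origin terminal — exclude.
CIF value = FOB price + freight + insurance = 300578.10 + 3850.29 + 501.94 = 304930.33
Import duty = 304930.33 × 21% = 64035.37
Buyer bears: freight 3850.29 + insurance 501.94 + delivery 2179.77 + duty 64035.37 = 70567.37
Landed cost = invoice 300578.10 + 70567.37 = 371145.47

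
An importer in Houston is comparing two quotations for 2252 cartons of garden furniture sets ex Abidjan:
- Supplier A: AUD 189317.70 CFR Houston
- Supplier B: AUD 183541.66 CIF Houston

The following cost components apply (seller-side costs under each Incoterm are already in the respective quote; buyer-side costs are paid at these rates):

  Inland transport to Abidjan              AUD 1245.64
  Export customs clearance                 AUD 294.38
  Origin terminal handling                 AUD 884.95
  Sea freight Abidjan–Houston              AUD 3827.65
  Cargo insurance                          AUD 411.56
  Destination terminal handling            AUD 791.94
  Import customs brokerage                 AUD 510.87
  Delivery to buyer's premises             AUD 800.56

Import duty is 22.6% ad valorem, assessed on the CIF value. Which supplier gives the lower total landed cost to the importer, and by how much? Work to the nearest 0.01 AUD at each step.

Supplier A (CFR):
CIF value = CFR price + insurance = 189317.70 + 411.56 = 189729.26
Import duty = 189729.26 × 22.6% = 42878.81
Buyer bears (A): 411.56 + 791.94 + 510.87 + 800.56 = 2514.93
Landed cost (A) = invoice 189317.70 + 2514.93 + duty 42878.81 = 234711.44
Supplier B (CIF):
The CIF price already equals the CIF value: 183541.66
Import duty = 183541.66 × 22.6% = 41480.42
Buyer bears (B): 791.94 + 510.87 + 800.56 = 2103.37
Landed cost (B) = invoice 183541.66 + 2103.37 + duty 41480.42 = 227125.45
Difference = |234711.44 − 227125.45| = 7585.99

Supplier B is cheaper by AUD 7585.99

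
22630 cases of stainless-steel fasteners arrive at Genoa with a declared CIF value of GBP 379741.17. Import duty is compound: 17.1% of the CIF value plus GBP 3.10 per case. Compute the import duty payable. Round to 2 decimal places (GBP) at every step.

Ad valorem component: 379741.17 × 17.1% = 64935.74
Specific component: 22630 × 3.10 = 70153.00
Import duty = 64935.74 + 70153.00 = 135088.74

Import duty: GBP 135088.74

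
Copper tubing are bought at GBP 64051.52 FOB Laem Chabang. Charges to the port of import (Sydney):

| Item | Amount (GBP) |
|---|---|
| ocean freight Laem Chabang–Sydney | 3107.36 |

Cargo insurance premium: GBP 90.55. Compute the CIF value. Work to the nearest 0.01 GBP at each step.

CIF = FOB price + freight + insurance
CIF = 64051.52 + 3107.36 + 90.55 = 67249.43

CIF value: GBP 67249.43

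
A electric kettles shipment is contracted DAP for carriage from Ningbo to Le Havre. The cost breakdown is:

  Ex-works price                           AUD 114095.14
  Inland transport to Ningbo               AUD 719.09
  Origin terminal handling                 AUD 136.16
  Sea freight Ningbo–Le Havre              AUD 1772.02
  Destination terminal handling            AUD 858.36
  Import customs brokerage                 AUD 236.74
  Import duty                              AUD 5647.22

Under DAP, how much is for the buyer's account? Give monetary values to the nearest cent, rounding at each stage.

DAP: the seller bears all costs to the named destination except import duty and clearance.
Seller's account: goods 114095.14 + inland to port 719.09 + origin terminal 136.16 + freight 1772.02 + destination terminal 858.36 = 117580.77
Buyer's account: brokerage 236.74 + duty 5647.22 = 5883.96

Buyer's account: AUD 5883.96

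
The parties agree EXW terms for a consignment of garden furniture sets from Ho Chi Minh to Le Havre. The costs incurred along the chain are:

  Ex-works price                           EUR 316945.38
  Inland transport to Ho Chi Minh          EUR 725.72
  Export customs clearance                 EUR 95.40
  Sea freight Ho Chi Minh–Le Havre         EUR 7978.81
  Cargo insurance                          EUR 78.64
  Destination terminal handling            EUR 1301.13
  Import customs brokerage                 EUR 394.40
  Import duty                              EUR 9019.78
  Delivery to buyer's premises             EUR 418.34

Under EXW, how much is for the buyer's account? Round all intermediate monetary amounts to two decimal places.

EXW: the seller makes goods available at their premises; the buyer bears all onward costs.
Seller's account: goods 316945.38 = 316945.38
Buyer's account: inland to port 725.72 + export clearance 95.40 + freight 7978.81 + insurance 78.64 + destination terminal 1301.13 + brokerage 394.40 + duty 9019.78 + delivery 418.34 = 20012.22

Buyer's account: EUR 20012.22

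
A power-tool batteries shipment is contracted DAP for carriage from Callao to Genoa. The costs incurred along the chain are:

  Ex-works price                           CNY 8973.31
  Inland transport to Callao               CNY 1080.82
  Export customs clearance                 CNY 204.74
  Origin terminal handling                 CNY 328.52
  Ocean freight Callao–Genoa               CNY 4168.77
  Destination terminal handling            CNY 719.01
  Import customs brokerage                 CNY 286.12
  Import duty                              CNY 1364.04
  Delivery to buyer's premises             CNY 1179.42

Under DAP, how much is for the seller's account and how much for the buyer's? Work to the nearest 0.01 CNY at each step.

DAP: the seller bears all costs to the named destination except import duty and clearance.
Seller's account: goods 8973.31 + inland to port 1080.82 + export clearance 204.74 + origin terminal 328.52 + freight 4168.77 + destination terminal 719.01 + delivery 1179.42 = 16654.59
Buyer's account: brokerage 286.12 + duty 1364.04 = 1650.16

Seller: CNY 16654.59; buyer: CNY 1650.16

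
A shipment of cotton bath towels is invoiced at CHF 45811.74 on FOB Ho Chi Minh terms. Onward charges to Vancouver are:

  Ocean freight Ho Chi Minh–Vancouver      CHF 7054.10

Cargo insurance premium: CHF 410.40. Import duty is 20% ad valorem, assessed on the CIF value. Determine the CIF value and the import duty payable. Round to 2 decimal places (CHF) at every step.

CIF = FOB price + freight + insurance
CIF = 45811.74 + 7054.10 + 410.40 = 53276.24
Import duty = 53276.24 × 20% = 10655.25

CIF value: CHF 53276.24; import duty: CHF 10655.25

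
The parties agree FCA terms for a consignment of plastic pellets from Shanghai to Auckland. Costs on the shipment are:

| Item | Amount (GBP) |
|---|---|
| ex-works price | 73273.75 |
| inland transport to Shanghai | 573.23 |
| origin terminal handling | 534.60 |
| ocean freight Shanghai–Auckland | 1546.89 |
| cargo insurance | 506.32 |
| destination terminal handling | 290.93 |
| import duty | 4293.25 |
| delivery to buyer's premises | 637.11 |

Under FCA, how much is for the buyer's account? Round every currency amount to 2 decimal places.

FCA: the seller delivers export-cleared goods to the carrier; the buyer bears costs from that point.
Seller's account: goods 73273.75 + inland to port 573.23 = 73846.98
Buyer's account: origin terminal 534.60 + freight 1546.89 + insurance 506.32 + destination terminal 290.93 + duty 4293.25 + delivery 637.11 = 7809.10

Buyer's account: GBP 7809.10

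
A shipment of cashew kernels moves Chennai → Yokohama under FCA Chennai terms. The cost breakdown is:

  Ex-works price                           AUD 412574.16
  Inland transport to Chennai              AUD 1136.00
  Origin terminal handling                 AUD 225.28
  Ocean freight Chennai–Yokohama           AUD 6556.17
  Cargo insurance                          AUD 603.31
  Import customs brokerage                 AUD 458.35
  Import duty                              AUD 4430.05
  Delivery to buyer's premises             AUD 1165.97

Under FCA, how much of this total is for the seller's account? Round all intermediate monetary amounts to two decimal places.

FCA: the seller delivers export-cleared goods to the carrier; the buyer bears costs from that point.
Seller's account: goods 412574.16 + inland to port 1136.00 = 413710.16
Buyer's account: origin terminal 225.28 + freight 6556.17 + insurance 603.31 + brokerage 458.35 + duty 4430.05 + delivery 1165.97 = 13439.13

Seller's account: AUD 413710.16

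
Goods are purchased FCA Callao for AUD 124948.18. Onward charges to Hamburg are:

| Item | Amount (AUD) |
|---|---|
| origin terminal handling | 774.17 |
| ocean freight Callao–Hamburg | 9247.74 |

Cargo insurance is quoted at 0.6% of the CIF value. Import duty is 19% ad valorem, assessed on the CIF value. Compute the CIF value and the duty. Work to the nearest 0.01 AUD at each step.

CIF value: AUD 135784.80; import duty: AUD 25799.11

Let C be the CIF value. C = FCA price + pre-shipment costs + freight + 0.6% × C
C − 0.6% × C = 124948.18 + 774.17 + 9247.74
0.994 × C = 134970.09
C = 134970.09 / 0.994 = 135784.80
Insurance premium = 0.6% × 135784.80 = 814.71
Import duty = 135784.80 × 19% = 25799.11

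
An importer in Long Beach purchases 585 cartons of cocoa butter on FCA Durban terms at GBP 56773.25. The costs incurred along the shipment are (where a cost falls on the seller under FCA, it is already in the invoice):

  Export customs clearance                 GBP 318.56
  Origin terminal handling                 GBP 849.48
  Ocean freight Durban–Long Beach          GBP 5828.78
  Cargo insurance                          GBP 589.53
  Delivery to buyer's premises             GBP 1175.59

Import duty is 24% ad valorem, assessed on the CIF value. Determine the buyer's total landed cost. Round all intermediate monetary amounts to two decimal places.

FCA: the seller delivers export-cleared goods to the carrier; the buyer bears costs from that point.
Already in the invoice (seller's account under FCA): export clearance — exclude.
CIF value = FCA price + origin terminal + freight + insurance = 56773.25 + 849.48 + 5828.78 + 589.53 = 64041.04
Import duty = 64041.04 × 24% = 15369.85
Buyer bears: origin terminal 849.48 + freight 5828.78 + insurance 589.53 + delivery 1175.59 + duty 15369.85 = 23813.23
Landed cost = invoice 56773.25 + 23813.23 = 80586.48

Total landed cost: GBP 80586.48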